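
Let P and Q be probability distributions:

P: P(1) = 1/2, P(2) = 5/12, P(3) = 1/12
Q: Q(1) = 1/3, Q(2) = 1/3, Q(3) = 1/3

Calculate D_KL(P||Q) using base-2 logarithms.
0.2600 bits

D_KL(P||Q) = Σ P(x) log₂(P(x)/Q(x))

Computing term by term:
  P(1)·log₂(P(1)/Q(1)) = (1/2)·log₂((1/2)/(1/3)) = 0.29248
  P(2)·log₂(P(2)/Q(2)) = (5/12)·log₂((5/12)/(1/3)) = 0.13414
  P(3)·log₂(P(3)/Q(3)) = (1/12)·log₂((1/12)/(1/3)) = -0.16667

D_KL(P||Q) = 0.29248 + 0.13414 - 0.16667 = 0.25995 ≈ 0.2600 bits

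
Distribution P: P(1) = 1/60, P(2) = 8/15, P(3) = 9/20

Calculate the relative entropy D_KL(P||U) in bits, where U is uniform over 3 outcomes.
0.4844 bits

U(i) = 1/3 for all i

D_KL(P||U) = Σ P(x) log₂(P(x) / (1/3))
           = Σ P(x) log₂(P(x)) + log₂(3)
           = log₂(3) - H(P)

H(P) = -Σ P(x) log₂(P(x)):
  -P(1)·log₂(P(1)) = -(1/60)·log₂(1/60) = 0.09845
  -P(2)·log₂(P(2)) = -(8/15)·log₂(8/15) = 0.48367
  -P(3)·log₂(P(3)) = -(9/20)·log₂(9/20) = 0.51840
H(P) = 0.09845 + 0.48367 + 0.51840 = 1.10052 bits

log₂(3) = 1.58496 bits

D_KL(P||U) = 1.58496 - 1.10052 = 0.48444 ≈ 0.4844 bits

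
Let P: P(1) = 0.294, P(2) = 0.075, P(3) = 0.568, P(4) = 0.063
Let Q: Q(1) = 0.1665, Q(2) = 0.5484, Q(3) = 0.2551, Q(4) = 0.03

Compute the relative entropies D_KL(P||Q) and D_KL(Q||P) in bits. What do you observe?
D_KL(P||Q) = 0.7493 bits, D_KL(Q||P) = 1.1108 bits. The two directions give different values (D_KL(Q||P) exceeds D_KL(P||Q) by 0.3615 bits): KL divergence is asymmetric.

D_KL(P||Q) = Σ P(x) log₂(P(x)/Q(x))

Computing term by term:
  P(1)·log₂(P(1)/Q(1)) = 0.294·log₂(0.294/0.1665) = 0.24117
  P(2)·log₂(P(2)/Q(2)) = 0.075·log₂(0.075/0.5484) = -0.21527
  P(3)·log₂(P(3)/Q(3)) = 0.568·log₂(0.568/0.2551) = 0.65594
  P(4)·log₂(P(4)/Q(4)) = 0.063·log₂(0.063/0.03) = 0.06743

D_KL(P||Q) = 0.24117 - 0.21527 + 0.65594 + 0.06743 = 0.74927 ≈ 0.7493 bits

D_KL(Q||P) = Σ Q(x) log₂(Q(x)/P(x))

Computing term by term:
  Q(1)·log₂(Q(1)/P(1)) = 0.1665·log₂(0.1665/0.294) = -0.13658
  Q(2)·log₂(Q(2)/P(2)) = 0.5484·log₂(0.5484/0.075) = 1.57405
  Q(3)·log₂(Q(3)/P(3)) = 0.2551·log₂(0.2551/0.568) = -0.29460
  Q(4)·log₂(Q(4)/P(4)) = 0.03·log₂(0.03/0.063) = -0.03211

D_KL(Q||P) = -0.13658 + 1.57405 - 0.29460 - 0.03211 = 1.11076 ≈ 1.1108 bits

These are NOT equal (difference: 0.3615 bits). KL divergence is asymmetric: D_KL(P||Q) ≠ D_KL(Q||P) in general.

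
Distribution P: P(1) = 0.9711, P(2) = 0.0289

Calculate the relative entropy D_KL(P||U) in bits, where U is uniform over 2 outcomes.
0.8112 bits

U(i) = 1/2 for all i

D_KL(P||U) = Σ P(x) log₂(P(x) / (1/2))
           = Σ P(x) log₂(P(x)) + log₂(2)
           = log₂(2) - H(P)

H(P) = -Σ P(x) log₂(P(x)):
  -P(1)·log₂(P(1)) = -(0.9711)·log₂(0.9711) = 0.04109
  -P(2)·log₂(P(2)) = -(0.0289)·log₂(0.0289) = 0.14776
H(P) = 0.04109 + 0.14776 = 0.18885 bits

log₂(2) = 1.00000 bits

D_KL(P||U) = 1.00000 - 0.18885 = 0.81115 ≈ 0.8112 bits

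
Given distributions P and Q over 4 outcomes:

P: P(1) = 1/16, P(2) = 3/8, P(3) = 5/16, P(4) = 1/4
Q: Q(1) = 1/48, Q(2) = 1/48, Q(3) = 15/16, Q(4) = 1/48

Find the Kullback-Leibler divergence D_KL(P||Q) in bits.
2.0637 bits

D_KL(P||Q) = Σ P(x) log₂(P(x)/Q(x))

Computing term by term:
  P(1)·log₂(P(1)/Q(1)) = (1/16)·log₂((1/16)/(1/48)) = 0.09906
  P(2)·log₂(P(2)/Q(2)) = (3/8)·log₂((3/8)/(1/48)) = 1.56372
  P(3)·log₂(P(3)/Q(3)) = (5/16)·log₂((5/16)/(15/16)) = -0.49530
  P(4)·log₂(P(4)/Q(4)) = (1/4)·log₂((1/4)/(1/48)) = 0.89624

D_KL(P||Q) = 0.09906 + 1.56372 - 0.49530 + 0.89624 = 2.06372 ≈ 2.0637 bits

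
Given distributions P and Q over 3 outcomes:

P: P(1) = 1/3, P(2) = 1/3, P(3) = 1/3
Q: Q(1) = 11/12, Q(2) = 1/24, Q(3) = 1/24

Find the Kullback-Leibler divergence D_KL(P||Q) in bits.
1.5135 bits

D_KL(P||Q) = Σ P(x) log₂(P(x)/Q(x))

Computing term by term:
  P(1)·log₂(P(1)/Q(1)) = (1/3)·log₂((1/3)/(11/12)) = -0.48648
  P(2)·log₂(P(2)/Q(2)) = (1/3)·log₂((1/3)/(1/24)) = 1.00000
  P(3)·log₂(P(3)/Q(3)) = (1/3)·log₂((1/3)/(1/24)) = 1.00000

D_KL(P||Q) = -0.48648 + 1.00000 + 1.00000 = 1.51352 ≈ 1.5135 bits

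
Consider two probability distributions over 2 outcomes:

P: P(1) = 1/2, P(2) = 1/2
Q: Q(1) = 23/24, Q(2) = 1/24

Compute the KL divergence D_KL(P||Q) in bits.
1.3232 bits

D_KL(P||Q) = Σ P(x) log₂(P(x)/Q(x))

Computing term by term:
  P(1)·log₂(P(1)/Q(1)) = (1/2)·log₂((1/2)/(23/24)) = -0.46930
  P(2)·log₂(P(2)/Q(2)) = (1/2)·log₂((1/2)/(1/24)) = 1.79248

D_KL(P||Q) = -0.46930 + 1.79248 = 1.32318 ≈ 1.3232 bits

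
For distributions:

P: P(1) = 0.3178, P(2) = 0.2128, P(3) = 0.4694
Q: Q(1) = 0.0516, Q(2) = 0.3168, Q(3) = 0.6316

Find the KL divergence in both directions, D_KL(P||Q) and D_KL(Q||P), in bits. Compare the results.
D_KL(P||Q) = 0.5103 bits, D_KL(Q||P) = 0.3170 bits. D_KL(P||Q) is larger than D_KL(Q||P) by 0.1933 bits; the two directions differ.

D_KL(P||Q) = Σ P(x) log₂(P(x)/Q(x))

Computing term by term:
  P(1)·log₂(P(1)/Q(1)) = 0.3178·log₂(0.3178/0.0516) = 0.83349
  P(2)·log₂(P(2)/Q(2)) = 0.2128·log₂(0.2128/0.3168) = -0.12216
  P(3)·log₂(P(3)/Q(3)) = 0.4694·log₂(0.4694/0.6316) = -0.20099

D_KL(P||Q) = 0.83349 - 0.12216 - 0.20099 = 0.51034 ≈ 0.5103 bits

D_KL(Q||P) = Σ Q(x) log₂(Q(x)/P(x))

Computing term by term:
  Q(1)·log₂(Q(1)/P(1)) = 0.0516·log₂(0.0516/0.3178) = -0.13533
  Q(2)·log₂(Q(2)/P(2)) = 0.3168·log₂(0.3168/0.2128) = 0.18187
  Q(3)·log₂(Q(3)/P(3)) = 0.6316·log₂(0.6316/0.4694) = 0.27045

D_KL(Q||P) = -0.13533 + 0.18187 + 0.27045 = 0.31699 ≈ 0.3170 bits

These are NOT equal (difference: 0.1933 bits). KL divergence is asymmetric: D_KL(P||Q) ≠ D_KL(Q||P) in general.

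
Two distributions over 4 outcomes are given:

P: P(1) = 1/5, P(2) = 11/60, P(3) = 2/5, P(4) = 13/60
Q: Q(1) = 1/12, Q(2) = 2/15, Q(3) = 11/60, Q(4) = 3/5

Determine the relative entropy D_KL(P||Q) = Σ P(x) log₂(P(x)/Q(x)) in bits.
0.4687 bits

D_KL(P||Q) = Σ P(x) log₂(P(x)/Q(x))

Computing term by term:
  P(1)·log₂(P(1)/Q(1)) = (1/5)·log₂((1/5)/(1/12)) = 0.25261
  P(2)·log₂(P(2)/Q(2)) = (11/60)·log₂((11/60)/(2/15)) = 0.08423
  P(3)·log₂(P(3)/Q(3)) = (2/5)·log₂((2/5)/(11/60)) = 0.45021
  P(4)·log₂(P(4)/Q(4)) = (13/60)·log₂((13/60)/(3/5)) = -0.31839

D_KL(P||Q) = 0.25261 + 0.08423 + 0.45021 - 0.31839 = 0.46866 ≈ 0.4687 bits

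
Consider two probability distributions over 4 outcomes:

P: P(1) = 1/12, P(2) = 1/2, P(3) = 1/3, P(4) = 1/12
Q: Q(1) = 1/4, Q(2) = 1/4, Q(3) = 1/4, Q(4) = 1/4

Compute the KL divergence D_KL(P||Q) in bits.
0.3742 bits

D_KL(P||Q) = Σ P(x) log₂(P(x)/Q(x))

Computing term by term:
  P(1)·log₂(P(1)/Q(1)) = (1/12)·log₂((1/12)/(1/4)) = -0.13208
  P(2)·log₂(P(2)/Q(2)) = (1/2)·log₂((1/2)/(1/4)) = 0.50000
  P(3)·log₂(P(3)/Q(3)) = (1/3)·log₂((1/3)/(1/4)) = 0.13835
  P(4)·log₂(P(4)/Q(4)) = (1/12)·log₂((1/12)/(1/4)) = -0.13208

D_KL(P||Q) = -0.13208 + 0.50000 + 0.13835 - 0.13208 = 0.37419 ≈ 0.3742 bits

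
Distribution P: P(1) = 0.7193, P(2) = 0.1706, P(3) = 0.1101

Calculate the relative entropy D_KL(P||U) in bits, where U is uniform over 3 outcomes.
0.4573 bits

U(i) = 1/3 for all i

D_KL(P||U) = Σ P(x) log₂(P(x) / (1/3))
           = Σ P(x) log₂(P(x)) + log₂(3)
           = log₂(3) - H(P)

H(P) = -Σ P(x) log₂(P(x)):
  -P(1)·log₂(P(1)) = -(0.7193)·log₂(0.7193) = 0.34191
  -P(2)·log₂(P(2)) = -(0.1706)·log₂(0.1706) = 0.43525
  -P(3)·log₂(P(3)) = -(0.1101)·log₂(0.1101) = 0.35046
H(P) = 0.34191 + 0.43525 + 0.35046 = 1.12762 bits

log₂(3) = 1.58496 bits

D_KL(P||U) = 1.58496 - 1.12762 = 0.45734 ≈ 0.4573 bits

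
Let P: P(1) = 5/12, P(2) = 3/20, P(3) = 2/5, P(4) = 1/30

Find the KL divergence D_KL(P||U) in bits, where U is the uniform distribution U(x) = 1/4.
0.3709 bits

U(i) = 1/4 for all i

D_KL(P||U) = Σ P(x) log₂(P(x) / (1/4))
           = Σ P(x) log₂(P(x)) + log₂(4)
           = log₂(4) - H(P)

H(P) = -Σ P(x) log₂(P(x)):
  -P(1)·log₂(P(1)) = -(5/12)·log₂(5/12) = 0.52626
  -P(2)·log₂(P(2)) = -(3/20)·log₂(3/20) = 0.41054
  -P(3)·log₂(P(3)) = -(2/5)·log₂(2/5) = 0.52877
  -P(4)·log₂(P(4)) = -(1/30)·log₂(1/30) = 0.16356
H(P) = 0.52626 + 0.41054 + 0.52877 + 0.16356 = 1.62913 bits

log₂(4) = 2.00000 bits

D_KL(P||U) = 2.00000 - 1.62913 = 0.37087 ≈ 0.3709 bits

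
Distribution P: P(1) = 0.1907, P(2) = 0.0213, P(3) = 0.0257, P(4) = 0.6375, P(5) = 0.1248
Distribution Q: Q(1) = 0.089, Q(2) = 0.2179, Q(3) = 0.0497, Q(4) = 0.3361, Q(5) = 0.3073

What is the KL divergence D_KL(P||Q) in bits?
0.5403 bits

D_KL(P||Q) = Σ P(x) log₂(P(x)/Q(x))

Computing term by term:
  P(1)·log₂(P(1)/Q(1)) = 0.1907·log₂(0.1907/0.089) = 0.20966
  P(2)·log₂(P(2)/Q(2)) = 0.0213·log₂(0.0213/0.2179) = -0.07146
  P(3)·log₂(P(3)/Q(3)) = 0.0257·log₂(0.0257/0.0497) = -0.02445
  P(4)·log₂(P(4)/Q(4)) = 0.6375·log₂(0.6375/0.3361) = 0.58875
  P(5)·log₂(P(5)/Q(5)) = 0.1248·log₂(0.1248/0.3073) = -0.16224

D_KL(P||Q) = 0.20966 - 0.07146 - 0.02445 + 0.58875 - 0.16224 = 0.54026 ≈ 0.5403 bits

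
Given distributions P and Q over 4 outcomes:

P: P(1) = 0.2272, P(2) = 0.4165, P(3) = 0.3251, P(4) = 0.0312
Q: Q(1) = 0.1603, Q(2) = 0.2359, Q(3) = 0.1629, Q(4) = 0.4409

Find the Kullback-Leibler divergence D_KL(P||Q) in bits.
0.6608 bits

D_KL(P||Q) = Σ P(x) log₂(P(x)/Q(x))

Computing term by term:
  P(1)·log₂(P(1)/Q(1)) = 0.2272·log₂(0.2272/0.1603) = 0.11432
  P(2)·log₂(P(2)/Q(2)) = 0.4165·log₂(0.4165/0.2359) = 0.34159
  P(3)·log₂(P(3)/Q(3)) = 0.3251·log₂(0.3251/0.1629) = 0.32409
  P(4)·log₂(P(4)/Q(4)) = 0.0312·log₂(0.0312/0.4409) = -0.11921

D_KL(P||Q) = 0.11432 + 0.34159 + 0.32409 - 0.11921 = 0.66079 ≈ 0.6608 bits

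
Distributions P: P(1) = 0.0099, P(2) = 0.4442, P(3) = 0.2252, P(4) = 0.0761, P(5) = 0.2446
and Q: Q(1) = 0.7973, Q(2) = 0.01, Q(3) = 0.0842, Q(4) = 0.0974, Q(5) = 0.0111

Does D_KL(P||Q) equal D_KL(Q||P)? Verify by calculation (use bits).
D_KL(P||Q) = 3.7524 bits, D_KL(Q||P) = 4.8591 bits. No — D_KL(P||Q) ≠ D_KL(Q||P) for this pair.

D_KL(P||Q) = Σ P(x) log₂(P(x)/Q(x))

Computing term by term:
  P(1)·log₂(P(1)/Q(1)) = 0.0099·log₂(0.0099/0.7973) = -0.06268
  P(2)·log₂(P(2)/Q(2)) = 0.4442·log₂(0.4442/0.01) = 2.43117
  P(3)·log₂(P(3)/Q(3)) = 0.2252·log₂(0.2252/0.0842) = 0.31963
  P(4)·log₂(P(4)/Q(4)) = 0.0761·log₂(0.0761/0.0974) = -0.02709
  P(5)·log₂(P(5)/Q(5)) = 0.2446·log₂(0.2446/0.0111) = 1.09135

D_KL(P||Q) = -0.06268 + 2.43117 + 0.31963 - 0.02709 + 1.09135 = 3.75238 ≈ 3.7524 bits

D_KL(Q||P) = Σ Q(x) log₂(Q(x)/P(x))

Computing term by term:
  Q(1)·log₂(Q(1)/P(1)) = 0.7973·log₂(0.7973/0.0099) = 5.04815
  Q(2)·log₂(Q(2)/P(2)) = 0.01·log₂(0.01/0.4442) = -0.05473
  Q(3)·log₂(Q(3)/P(3)) = 0.0842·log₂(0.0842/0.2252) = -0.11951
  Q(4)·log₂(Q(4)/P(4)) = 0.0974·log₂(0.0974/0.0761) = 0.03468
  Q(5)·log₂(Q(5)/P(5)) = 0.0111·log₂(0.0111/0.2446) = -0.04953

D_KL(Q||P) = 5.04815 - 0.05473 - 0.11951 + 0.03468 - 0.04953 = 4.85906 ≈ 4.8591 bits

These are NOT equal (difference: 1.1067 bits). KL divergence is asymmetric: D_KL(P||Q) ≠ D_KL(Q||P) in general.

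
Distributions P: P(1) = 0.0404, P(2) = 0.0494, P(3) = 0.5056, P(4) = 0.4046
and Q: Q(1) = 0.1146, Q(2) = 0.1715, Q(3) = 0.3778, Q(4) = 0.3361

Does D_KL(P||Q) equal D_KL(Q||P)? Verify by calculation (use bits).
D_KL(P||Q) = 0.1713 bits, D_KL(Q||P) = 0.2316 bits. No — D_KL(P||Q) ≠ D_KL(Q||P) for this pair.

D_KL(P||Q) = Σ P(x) log₂(P(x)/Q(x))

Computing term by term:
  P(1)·log₂(P(1)/Q(1)) = 0.0404·log₂(0.0404/0.1146) = -0.06077
  P(2)·log₂(P(2)/Q(2)) = 0.0494·log₂(0.0494/0.1715) = -0.08870
  P(3)·log₂(P(3)/Q(3)) = 0.5056·log₂(0.5056/0.3778) = 0.21254
  P(4)·log₂(P(4)/Q(4)) = 0.4046·log₂(0.4046/0.3361) = 0.10827

D_KL(P||Q) = -0.06077 - 0.08870 + 0.21254 + 0.10827 = 0.17134 ≈ 0.1713 bits

D_KL(Q||P) = Σ Q(x) log₂(Q(x)/P(x))

Computing term by term:
  Q(1)·log₂(Q(1)/P(1)) = 0.1146·log₂(0.1146/0.0404) = 0.17238
  Q(2)·log₂(Q(2)/P(2)) = 0.1715·log₂(0.1715/0.0494) = 0.30795
  Q(3)·log₂(Q(3)/P(3)) = 0.3778·log₂(0.3778/0.5056) = -0.15882
  Q(4)·log₂(Q(4)/P(4)) = 0.3361·log₂(0.3361/0.4046) = -0.08994

D_KL(Q||P) = 0.17238 + 0.30795 - 0.15882 - 0.08994 = 0.23157 ≈ 0.2316 bits

These are NOT equal (difference: 0.0603 bits). KL divergence is asymmetric: D_KL(P||Q) ≠ D_KL(Q||P) in general.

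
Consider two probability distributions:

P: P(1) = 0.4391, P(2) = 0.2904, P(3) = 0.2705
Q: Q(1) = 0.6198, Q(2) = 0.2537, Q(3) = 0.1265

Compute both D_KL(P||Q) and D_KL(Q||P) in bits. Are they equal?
D_KL(P||Q) = 0.1349 bits, D_KL(Q||P) = 0.1200 bits. No, they are not equal.

D_KL(P||Q) = Σ P(x) log₂(P(x)/Q(x))

Computing term by term:
  P(1)·log₂(P(1)/Q(1)) = 0.4391·log₂(0.4391/0.6198) = -0.21834
  P(2)·log₂(P(2)/Q(2)) = 0.2904·log₂(0.2904/0.2537) = 0.05660
  P(3)·log₂(P(3)/Q(3)) = 0.2705·log₂(0.2705/0.1265) = 0.29660

D_KL(P||Q) = -0.21834 + 0.05660 + 0.29660 = 0.13486 ≈ 0.1349 bits

D_KL(Q||P) = Σ Q(x) log₂(Q(x)/P(x))

Computing term by term:
  Q(1)·log₂(Q(1)/P(1)) = 0.6198·log₂(0.6198/0.4391) = 0.30820
  Q(2)·log₂(Q(2)/P(2)) = 0.2537·log₂(0.2537/0.2904) = -0.04945
  Q(3)·log₂(Q(3)/P(3)) = 0.1265·log₂(0.1265/0.2705) = -0.13871

D_KL(Q||P) = 0.30820 - 0.04945 - 0.13871 = 0.12004 ≈ 0.1200 bits

These are NOT equal (difference: 0.0149 bits). KL divergence is asymmetric: D_KL(P||Q) ≠ D_KL(Q||P) in general.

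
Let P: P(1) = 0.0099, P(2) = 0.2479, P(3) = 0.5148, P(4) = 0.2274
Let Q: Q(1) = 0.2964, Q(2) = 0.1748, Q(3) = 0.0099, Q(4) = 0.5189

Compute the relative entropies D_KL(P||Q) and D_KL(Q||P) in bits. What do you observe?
D_KL(P||Q) = 2.7403 bits, D_KL(Q||P) = 1.9266 bits. The two directions give different values (D_KL(P||Q) exceeds D_KL(Q||P) by 0.8137 bits): KL divergence is asymmetric.

D_KL(P||Q) = Σ P(x) log₂(P(x)/Q(x))

Computing term by term:
  P(1)·log₂(P(1)/Q(1)) = 0.0099·log₂(0.0099/0.2964) = -0.04855
  P(2)·log₂(P(2)/Q(2)) = 0.2479·log₂(0.2479/0.1748) = 0.12495
  P(3)·log₂(P(3)/Q(3)) = 0.5148·log₂(0.5148/0.0099) = 2.93459
  P(4)·log₂(P(4)/Q(4)) = 0.2274·log₂(0.2274/0.5189) = -0.27066

D_KL(P||Q) = -0.04855 + 0.12495 + 2.93459 - 0.27066 = 2.74033 ≈ 2.7403 bits

D_KL(Q||P) = Σ Q(x) log₂(Q(x)/P(x))

Computing term by term:
  Q(1)·log₂(Q(1)/P(1)) = 0.2964·log₂(0.2964/0.0099) = 1.45354
  Q(2)·log₂(Q(2)/P(2)) = 0.1748·log₂(0.1748/0.2479) = -0.08811
  Q(3)·log₂(Q(3)/P(3)) = 0.0099·log₂(0.0099/0.5148) = -0.05643
  Q(4)·log₂(Q(4)/P(4)) = 0.5189·log₂(0.5189/0.2274) = 0.61761

D_KL(Q||P) = 1.45354 - 0.08811 - 0.05643 + 0.61761 = 1.92661 ≈ 1.9266 bits

These are NOT equal (difference: 0.8137 bits). KL divergence is asymmetric: D_KL(P||Q) ≠ D_KL(Q||P) in general.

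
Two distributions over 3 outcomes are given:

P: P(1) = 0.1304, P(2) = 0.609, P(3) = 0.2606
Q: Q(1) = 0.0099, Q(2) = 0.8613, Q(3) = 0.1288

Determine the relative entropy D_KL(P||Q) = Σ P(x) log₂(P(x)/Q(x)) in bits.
0.4454 bits

D_KL(P||Q) = Σ P(x) log₂(P(x)/Q(x))

Computing term by term:
  P(1)·log₂(P(1)/Q(1)) = 0.1304·log₂(0.1304/0.0099) = 0.48501
  P(2)·log₂(P(2)/Q(2)) = 0.609·log₂(0.609/0.8613) = -0.30454
  P(3)·log₂(P(3)/Q(3)) = 0.2606·log₂(0.2606/0.1288) = 0.26495

D_KL(P||Q) = 0.48501 - 0.30454 + 0.26495 = 0.44542 ≈ 0.4454 bits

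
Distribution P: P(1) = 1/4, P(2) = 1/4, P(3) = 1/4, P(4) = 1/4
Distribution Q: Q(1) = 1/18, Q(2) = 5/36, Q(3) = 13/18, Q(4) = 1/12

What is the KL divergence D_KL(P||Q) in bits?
0.7681 bits

D_KL(P||Q) = Σ P(x) log₂(P(x)/Q(x))

Computing term by term:
  P(1)·log₂(P(1)/Q(1)) = (1/4)·log₂((1/4)/(1/18)) = 0.54248
  P(2)·log₂(P(2)/Q(2)) = (1/4)·log₂((1/4)/(5/36)) = 0.21200
  P(3)·log₂(P(3)/Q(3)) = (1/4)·log₂((1/4)/(13/18)) = -0.38263
  P(4)·log₂(P(4)/Q(4)) = (1/4)·log₂((1/4)/(1/12)) = 0.39624

D_KL(P||Q) = 0.54248 + 0.21200 - 0.38263 + 0.39624 = 0.76809 ≈ 0.7681 bits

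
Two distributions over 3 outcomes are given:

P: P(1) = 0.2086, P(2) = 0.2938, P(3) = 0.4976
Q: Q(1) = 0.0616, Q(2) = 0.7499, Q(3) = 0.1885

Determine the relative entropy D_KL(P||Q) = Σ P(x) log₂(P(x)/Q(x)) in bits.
0.6668 bits

D_KL(P||Q) = Σ P(x) log₂(P(x)/Q(x))

Computing term by term:
  P(1)·log₂(P(1)/Q(1)) = 0.2086·log₂(0.2086/0.0616) = 0.36708
  P(2)·log₂(P(2)/Q(2)) = 0.2938·log₂(0.2938/0.7499) = -0.39718
  P(3)·log₂(P(3)/Q(3)) = 0.4976·log₂(0.4976/0.1885) = 0.69685

D_KL(P||Q) = 0.36708 - 0.39718 + 0.69685 = 0.66675 ≈ 0.6668 bits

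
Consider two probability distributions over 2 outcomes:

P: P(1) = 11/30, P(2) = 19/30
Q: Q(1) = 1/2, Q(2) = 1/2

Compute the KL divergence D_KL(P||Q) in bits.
0.0519 bits

D_KL(P||Q) = Σ P(x) log₂(P(x)/Q(x))

Computing term by term:
  P(1)·log₂(P(1)/Q(1)) = (11/30)·log₂((11/30)/(1/2)) = -0.16407
  P(2)·log₂(P(2)/Q(2)) = (19/30)·log₂((19/30)/(1/2)) = 0.21599

D_KL(P||Q) = -0.16407 + 0.21599 = 0.05192 ≈ 0.0519 bits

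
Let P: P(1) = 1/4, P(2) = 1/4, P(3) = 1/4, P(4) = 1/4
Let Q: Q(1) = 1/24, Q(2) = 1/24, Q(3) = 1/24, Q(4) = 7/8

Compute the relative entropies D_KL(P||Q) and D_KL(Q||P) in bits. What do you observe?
D_KL(P||Q) = 1.4869 bits, D_KL(Q||P) = 1.2583 bits. The two directions give different values (D_KL(P||Q) exceeds D_KL(Q||P) by 0.2286 bits): KL divergence is asymmetric.

D_KL(P||Q) = Σ P(x) log₂(P(x)/Q(x))

Computing term by term:
  P(1)·log₂(P(1)/Q(1)) = (1/4)·log₂((1/4)/(1/24)) = 0.64624
  P(2)·log₂(P(2)/Q(2)) = (1/4)·log₂((1/4)/(1/24)) = 0.64624
  P(3)·log₂(P(3)/Q(3)) = (1/4)·log₂((1/4)/(1/24)) = 0.64624
  P(4)·log₂(P(4)/Q(4)) = (1/4)·log₂((1/4)/(7/8)) = -0.45184

D_KL(P||Q) = 0.64624 + 0.64624 + 0.64624 - 0.45184 = 1.48688 ≈ 1.4869 bits

D_KL(Q||P) = Σ Q(x) log₂(Q(x)/P(x))

Computing term by term:
  Q(1)·log₂(Q(1)/P(1)) = (1/24)·log₂((1/24)/(1/4)) = -0.10771
  Q(2)·log₂(Q(2)/P(2)) = (1/24)·log₂((1/24)/(1/4)) = -0.10771
  Q(3)·log₂(Q(3)/P(3)) = (1/24)·log₂((1/24)/(1/4)) = -0.10771
  Q(4)·log₂(Q(4)/P(4)) = (7/8)·log₂((7/8)/(1/4)) = 1.58144

D_KL(Q||P) = -0.10771 - 0.10771 - 0.10771 + 1.58144 = 1.25831 ≈ 1.2583 bits

These are NOT equal (difference: 0.2286 bits). KL divergence is asymmetric: D_KL(P||Q) ≠ D_KL(Q||P) in general.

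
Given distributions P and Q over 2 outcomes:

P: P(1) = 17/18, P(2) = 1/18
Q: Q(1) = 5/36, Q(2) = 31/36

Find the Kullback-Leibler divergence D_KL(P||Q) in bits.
2.3922 bits

D_KL(P||Q) = Σ P(x) log₂(P(x)/Q(x))

Computing term by term:
  P(1)·log₂(P(1)/Q(1)) = (17/18)·log₂((17/18)/(5/36)) = 2.61189
  P(2)·log₂(P(2)/Q(2)) = (1/18)·log₂((1/18)/(31/36)) = -0.21968

D_KL(P||Q) = 2.61189 - 0.21968 = 2.39221 ≈ 2.3922 bits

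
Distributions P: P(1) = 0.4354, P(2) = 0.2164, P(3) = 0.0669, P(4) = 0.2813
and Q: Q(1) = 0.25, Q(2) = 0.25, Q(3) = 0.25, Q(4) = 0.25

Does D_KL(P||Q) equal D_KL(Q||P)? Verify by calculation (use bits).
D_KL(P||Q) = 0.2241 bits, D_KL(Q||P) = 0.2849 bits. No — D_KL(P||Q) ≠ D_KL(Q||P) for this pair.

D_KL(P||Q) = Σ P(x) log₂(P(x)/Q(x))

Computing term by term:
  P(1)·log₂(P(1)/Q(1)) = 0.4354·log₂(0.4354/0.25) = 0.34850
  P(2)·log₂(P(2)/Q(2)) = 0.2164·log₂(0.2164/0.25) = -0.04506
  P(3)·log₂(P(3)/Q(3)) = 0.0669·log₂(0.0669/0.25) = -0.12723
  P(4)·log₂(P(4)/Q(4)) = 0.2813·log₂(0.2813/0.25) = 0.04787

D_KL(P||Q) = 0.34850 - 0.04506 - 0.12723 + 0.04787 = 0.22408 ≈ 0.2241 bits

D_KL(Q||P) = Σ Q(x) log₂(Q(x)/P(x))

Computing term by term:
  Q(1)·log₂(Q(1)/P(1)) = 0.25·log₂(0.25/0.4354) = -0.20010
  Q(2)·log₂(Q(2)/P(2)) = 0.25·log₂(0.25/0.2164) = 0.05206
  Q(3)·log₂(Q(3)/P(3)) = 0.25·log₂(0.25/0.0669) = 0.47546
  Q(4)·log₂(Q(4)/P(4)) = 0.25·log₂(0.25/0.2813) = -0.04255

D_KL(Q||P) = -0.20010 + 0.05206 + 0.47546 - 0.04255 = 0.28487 ≈ 0.2849 bits

These are NOT equal (difference: 0.0608 bits). KL divergence is asymmetric: D_KL(P||Q) ≠ D_KL(Q||P) in general.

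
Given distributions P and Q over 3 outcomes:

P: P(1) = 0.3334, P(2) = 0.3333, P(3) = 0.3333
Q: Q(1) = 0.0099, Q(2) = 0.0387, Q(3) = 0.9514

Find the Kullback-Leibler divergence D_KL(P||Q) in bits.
2.2226 bits

D_KL(P||Q) = Σ P(x) log₂(P(x)/Q(x))

Computing term by term:
  P(1)·log₂(P(1)/Q(1)) = 0.3334·log₂(0.3334/0.0099) = 1.69157
  P(2)·log₂(P(2)/Q(2)) = 0.3333·log₂(0.3333/0.0387) = 1.03537
  P(3)·log₂(P(3)/Q(3)) = 0.3333·log₂(0.3333/0.9514) = -0.50436

D_KL(P||Q) = 1.69157 + 1.03537 - 0.50436 = 2.22258 ≈ 2.2226 bits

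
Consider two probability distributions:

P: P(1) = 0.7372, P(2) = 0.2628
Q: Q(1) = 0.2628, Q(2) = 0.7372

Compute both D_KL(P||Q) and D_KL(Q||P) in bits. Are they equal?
D_KL(P||Q) = 0.7060 bits, D_KL(Q||P) = 0.7060 bits. Yes, in this case they are equal (although KL divergence is not symmetric in general).

D_KL(P||Q) = Σ P(x) log₂(P(x)/Q(x))

Computing term by term:
  P(1)·log₂(P(1)/Q(1)) = 0.7372·log₂(0.7372/0.2628) = 1.09702
  P(2)·log₂(P(2)/Q(2)) = 0.2628·log₂(0.2628/0.7372) = -0.39107

D_KL(P||Q) = 1.09702 - 0.39107 = 0.70595 ≈ 0.7060 bits

D_KL(Q||P) = Σ Q(x) log₂(Q(x)/P(x))

Computing term by term:
  Q(1)·log₂(Q(1)/P(1)) = 0.2628·log₂(0.2628/0.7372) = -0.39107
  Q(2)·log₂(Q(2)/P(2)) = 0.7372·log₂(0.7372/0.2628) = 1.09702

D_KL(Q||P) = -0.39107 + 1.09702 = 0.70595 ≈ 0.7060 bits

These ARE equal here. Q is P with outcomes relabeled (Q(1) = P(2), Q(2) = P(1)) by a relabeling that is its own inverse, so the two sums contain exactly the same terms in a different order. This is a special case — KL divergence is not symmetric in general: D_KL(P||Q) ≠ D_KL(Q||P) for most P, Q.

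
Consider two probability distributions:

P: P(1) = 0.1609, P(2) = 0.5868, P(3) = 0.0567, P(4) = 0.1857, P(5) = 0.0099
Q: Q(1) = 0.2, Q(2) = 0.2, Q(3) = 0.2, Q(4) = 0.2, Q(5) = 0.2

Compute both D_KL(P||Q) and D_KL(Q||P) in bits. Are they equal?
D_KL(P||Q) = 0.6948 bits, D_KL(Q||P) = 1.0046 bits. No, they are not equal.

D_KL(P||Q) = Σ P(x) log₂(P(x)/Q(x))

Computing term by term:
  P(1)·log₂(P(1)/Q(1)) = 0.1609·log₂(0.1609/0.2) = -0.05050
  P(2)·log₂(P(2)/Q(2)) = 0.5868·log₂(0.5868/0.2) = 0.91122
  P(3)·log₂(P(3)/Q(3)) = 0.0567·log₂(0.0567/0.2) = -0.10311
  P(4)·log₂(P(4)/Q(4)) = 0.1857·log₂(0.1857/0.2) = -0.01987
  P(5)·log₂(P(5)/Q(5)) = 0.0099·log₂(0.0099/0.2) = -0.04293

D_KL(P||Q) = -0.05050 + 0.91122 - 0.10311 - 0.01987 - 0.04293 = 0.69481 ≈ 0.6948 bits

D_KL(Q||P) = Σ Q(x) log₂(Q(x)/P(x))

Computing term by term:
  Q(1)·log₂(Q(1)/P(1)) = 0.2·log₂(0.2/0.1609) = 0.06277
  Q(2)·log₂(Q(2)/P(2)) = 0.2·log₂(0.2/0.5868) = -0.31057
  Q(3)·log₂(Q(3)/P(3)) = 0.2·log₂(0.2/0.0567) = 0.36372
  Q(4)·log₂(Q(4)/P(4)) = 0.2·log₂(0.2/0.1857) = 0.02141
  Q(5)·log₂(Q(5)/P(5)) = 0.2·log₂(0.2/0.0099) = 0.86729

D_KL(Q||P) = 0.06277 - 0.31057 + 0.36372 + 0.02141 + 0.86729 = 1.00462 ≈ 1.0046 bits

These are NOT equal (difference: 0.3098 bits). KL divergence is asymmetric: D_KL(P||Q) ≠ D_KL(Q||P) in general.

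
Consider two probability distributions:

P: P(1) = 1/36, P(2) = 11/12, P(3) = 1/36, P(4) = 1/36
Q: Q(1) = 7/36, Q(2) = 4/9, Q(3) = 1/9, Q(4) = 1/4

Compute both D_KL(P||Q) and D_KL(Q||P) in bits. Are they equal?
D_KL(P||Q) = 0.7358 bits, D_KL(Q||P) = 1.0964 bits. No, they are not equal.

D_KL(P||Q) = Σ P(x) log₂(P(x)/Q(x))

Computing term by term:
  P(1)·log₂(P(1)/Q(1)) = (1/36)·log₂((1/36)/(7/36)) = -0.07798
  P(2)·log₂(P(2)/Q(2)) = (11/12)·log₂((11/12)/(4/9)) = 0.95736
  P(3)·log₂(P(3)/Q(3)) = (1/36)·log₂((1/36)/(1/9)) = -0.05556
  P(4)·log₂(P(4)/Q(4)) = (1/36)·log₂((1/36)/(1/4)) = -0.08805

D_KL(P||Q) = -0.07798 + 0.95736 - 0.05556 - 0.08805 = 0.73577 ≈ 0.7358 bits

D_KL(Q||P) = Σ Q(x) log₂(Q(x)/P(x))

Computing term by term:
  Q(1)·log₂(Q(1)/P(1)) = (7/36)·log₂((7/36)/(1/36)) = 0.54587
  Q(2)·log₂(Q(2)/P(2)) = (4/9)·log₂((4/9)/(11/12)) = -0.46418
  Q(3)·log₂(Q(3)/P(3)) = (1/9)·log₂((1/9)/(1/36)) = 0.22222
  Q(4)·log₂(Q(4)/P(4)) = (1/4)·log₂((1/4)/(1/36)) = 0.79248

D_KL(Q||P) = 0.54587 - 0.46418 + 0.22222 + 0.79248 = 1.09639 ≈ 1.0964 bits

These are NOT equal (difference: 0.3606 bits). KL divergence is asymmetric: D_KL(P||Q) ≠ D_KL(Q||P) in general.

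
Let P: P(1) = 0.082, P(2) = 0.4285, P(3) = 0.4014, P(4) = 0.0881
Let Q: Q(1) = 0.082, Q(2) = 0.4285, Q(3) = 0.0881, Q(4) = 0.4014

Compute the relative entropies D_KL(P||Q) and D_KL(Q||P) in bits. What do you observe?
D_KL(P||Q) = 0.6854 bits, D_KL(Q||P) = 0.6854 bits. The two directions give the same value here, because Q is a self-inverse relabeling of P; in general KL divergence is asymmetric.

D_KL(P||Q) = Σ P(x) log₂(P(x)/Q(x))

Computing term by term:
  P(1)·log₂(P(1)/Q(1)) = 0.082·log₂(0.082/0.082) = 0.00000
  P(2)·log₂(P(2)/Q(2)) = 0.4285·log₂(0.4285/0.4285) = 0.00000
  P(3)·log₂(P(3)/Q(3)) = 0.4014·log₂(0.4014/0.0881) = 0.87819
  P(4)·log₂(P(4)/Q(4)) = 0.0881·log₂(0.0881/0.4014) = -0.19275

D_KL(P||Q) = 0.00000 + 0.00000 + 0.87819 - 0.19275 = 0.68544 ≈ 0.6854 bits

D_KL(Q||P) = Σ Q(x) log₂(Q(x)/P(x))

Computing term by term:
  Q(1)·log₂(Q(1)/P(1)) = 0.082·log₂(0.082/0.082) = 0.00000
  Q(2)·log₂(Q(2)/P(2)) = 0.4285·log₂(0.4285/0.4285) = 0.00000
  Q(3)·log₂(Q(3)/P(3)) = 0.0881·log₂(0.0881/0.4014) = -0.19275
  Q(4)·log₂(Q(4)/P(4)) = 0.4014·log₂(0.4014/0.0881) = 0.87819

D_KL(Q||P) = 0.00000 + 0.00000 - 0.19275 + 0.87819 = 0.68544 ≈ 0.6854 bits

These ARE equal here. Q is P with outcomes relabeled (Q(3) = P(4), Q(4) = P(3)) by a relabeling that is its own inverse, so the two sums contain exactly the same terms in a different order. This is a special case — KL divergence is not symmetric in general: D_KL(P||Q) ≠ D_KL(Q||P) for most P, Q.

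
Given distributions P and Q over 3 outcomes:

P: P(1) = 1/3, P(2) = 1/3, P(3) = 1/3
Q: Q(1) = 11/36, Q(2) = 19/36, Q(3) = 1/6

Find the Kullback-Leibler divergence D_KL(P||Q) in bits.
0.1542 bits

D_KL(P||Q) = Σ P(x) log₂(P(x)/Q(x))

Computing term by term:
  P(1)·log₂(P(1)/Q(1)) = (1/3)·log₂((1/3)/(11/36)) = 0.04184
  P(2)·log₂(P(2)/Q(2)) = (1/3)·log₂((1/3)/(19/36)) = -0.22099
  P(3)·log₂(P(3)/Q(3)) = (1/3)·log₂((1/3)/(1/6)) = 0.33333

D_KL(P||Q) = 0.04184 - 0.22099 + 0.33333 = 0.15418 ≈ 0.1542 bits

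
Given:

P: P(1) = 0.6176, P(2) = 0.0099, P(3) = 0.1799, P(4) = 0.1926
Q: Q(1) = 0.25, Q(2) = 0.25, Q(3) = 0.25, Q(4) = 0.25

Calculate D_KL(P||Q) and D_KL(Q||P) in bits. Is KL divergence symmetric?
D_KL(P||Q) = 0.6018 bits, D_KL(Q||P) = 1.0512 bits. No, KL divergence is not symmetric.

D_KL(P||Q) = Σ P(x) log₂(P(x)/Q(x))

Computing term by term:
  P(1)·log₂(P(1)/Q(1)) = 0.6176·log₂(0.6176/0.25) = 0.80581
  P(2)·log₂(P(2)/Q(2)) = 0.0099·log₂(0.0099/0.25) = -0.04612
  P(3)·log₂(P(3)/Q(3)) = 0.1799·log₂(0.1799/0.25) = -0.08540
  P(4)·log₂(P(4)/Q(4)) = 0.1926·log₂(0.1926/0.25) = -0.07248

D_KL(P||Q) = 0.80581 - 0.04612 - 0.08540 - 0.07248 = 0.60181 ≈ 0.6018 bits

D_KL(Q||P) = Σ Q(x) log₂(Q(x)/P(x))

Computing term by term:
  Q(1)·log₂(Q(1)/P(1)) = 0.25·log₂(0.25/0.6176) = -0.32619
  Q(2)·log₂(Q(2)/P(2)) = 0.25·log₂(0.25/0.0099) = 1.16459
  Q(3)·log₂(Q(3)/P(3)) = 0.25·log₂(0.25/0.1799) = 0.11868
  Q(4)·log₂(Q(4)/P(4)) = 0.25·log₂(0.25/0.1926) = 0.09408

D_KL(Q||P) = -0.32619 + 1.16459 + 0.11868 + 0.09408 = 1.05116 ≈ 1.0512 bits

These are NOT equal (difference: 0.4494 bits). KL divergence is asymmetric: D_KL(P||Q) ≠ D_KL(Q||P) in general.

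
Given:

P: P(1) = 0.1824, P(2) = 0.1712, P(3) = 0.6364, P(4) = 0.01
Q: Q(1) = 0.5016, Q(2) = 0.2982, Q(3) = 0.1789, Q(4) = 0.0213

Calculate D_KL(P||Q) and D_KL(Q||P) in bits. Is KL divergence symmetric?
D_KL(P||Q) = 0.7509 bits, D_KL(Q||P) = 0.6665 bits. No, KL divergence is not symmetric.

D_KL(P||Q) = Σ P(x) log₂(P(x)/Q(x))

Computing term by term:
  P(1)·log₂(P(1)/Q(1)) = 0.1824·log₂(0.1824/0.5016) = -0.26620
  P(2)·log₂(P(2)/Q(2)) = 0.1712·log₂(0.1712/0.2982) = -0.13706
  P(3)·log₂(P(3)/Q(3)) = 0.6364·log₂(0.6364/0.1789) = 1.16511
  P(4)·log₂(P(4)/Q(4)) = 0.01·log₂(0.01/0.0213) = -0.01091

D_KL(P||Q) = -0.26620 - 0.13706 + 1.16511 - 0.01091 = 0.75094 ≈ 0.7509 bits

D_KL(Q||P) = Σ Q(x) log₂(Q(x)/P(x))

Computing term by term:
  Q(1)·log₂(Q(1)/P(1)) = 0.5016·log₂(0.5016/0.1824) = 0.73205
  Q(2)·log₂(Q(2)/P(2)) = 0.2982·log₂(0.2982/0.1712) = 0.23874
  Q(3)·log₂(Q(3)/P(3)) = 0.1789·log₂(0.1789/0.6364) = -0.32753
  Q(4)·log₂(Q(4)/P(4)) = 0.0213·log₂(0.0213/0.01) = 0.02324

D_KL(Q||P) = 0.73205 + 0.23874 - 0.32753 + 0.02324 = 0.66650 ≈ 0.6665 bits

These are NOT equal (difference: 0.0844 bits). KL divergence is asymmetric: D_KL(P||Q) ≠ D_KL(Q||P) in general.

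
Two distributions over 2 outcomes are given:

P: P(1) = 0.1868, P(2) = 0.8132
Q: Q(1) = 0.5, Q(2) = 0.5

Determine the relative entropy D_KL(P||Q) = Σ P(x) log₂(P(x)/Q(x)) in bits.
0.3053 bits

D_KL(P||Q) = Σ P(x) log₂(P(x)/Q(x))

Computing term by term:
  P(1)·log₂(P(1)/Q(1)) = 0.1868·log₂(0.1868/0.5) = -0.26534
  P(2)·log₂(P(2)/Q(2)) = 0.8132·log₂(0.8132/0.5) = 0.57061

D_KL(P||Q) = -0.26534 + 0.57061 = 0.30527 ≈ 0.3053 bits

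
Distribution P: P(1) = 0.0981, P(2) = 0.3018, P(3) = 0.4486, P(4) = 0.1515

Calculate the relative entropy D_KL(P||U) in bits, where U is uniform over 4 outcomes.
0.2185 bits

U(i) = 1/4 for all i

D_KL(P||U) = Σ P(x) log₂(P(x) / (1/4))
           = Σ P(x) log₂(P(x)) + log₂(4)
           = log₂(4) - H(P)

H(P) = -Σ P(x) log₂(P(x)):
  -P(1)·log₂(P(1)) = -(0.0981)·log₂(0.0981) = 0.32860
  -P(2)·log₂(P(2)) = -(0.3018)·log₂(0.3018) = 0.52161
  -P(3)·log₂(P(3)) = -(0.4486)·log₂(0.4486) = 0.51881
  -P(4)·log₂(P(4)) = -(0.1515)·log₂(0.1515) = 0.41248
H(P) = 0.32860 + 0.52161 + 0.51881 + 0.41248 = 1.78150 bits

log₂(4) = 2.00000 bits

D_KL(P||U) = 2.00000 - 1.78150 = 0.21850 ≈ 0.2185 bits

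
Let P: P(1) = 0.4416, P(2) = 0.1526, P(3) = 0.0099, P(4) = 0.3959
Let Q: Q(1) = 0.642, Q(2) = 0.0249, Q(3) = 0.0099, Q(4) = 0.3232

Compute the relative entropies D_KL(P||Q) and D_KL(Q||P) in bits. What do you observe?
D_KL(P||Q) = 0.2766 bits, D_KL(Q||P) = 0.1868 bits. The two directions give different values (D_KL(P||Q) exceeds D_KL(Q||P) by 0.0898 bits): KL divergence is asymmetric.

D_KL(P||Q) = Σ P(x) log₂(P(x)/Q(x))

Computing term by term:
  P(1)·log₂(P(1)/Q(1)) = 0.4416·log₂(0.4416/0.642) = -0.23839
  P(2)·log₂(P(2)/Q(2)) = 0.1526·log₂(0.1526/0.0249) = 0.39913
  P(3)·log₂(P(3)/Q(3)) = 0.0099·log₂(0.0099/0.0099) = 0.00000
  P(4)·log₂(P(4)/Q(4)) = 0.3959·log₂(0.3959/0.3232) = 0.11588

D_KL(P||Q) = -0.23839 + 0.39913 + 0.00000 + 0.11588 = 0.27662 ≈ 0.2766 bits

D_KL(Q||P) = Σ Q(x) log₂(Q(x)/P(x))

Computing term by term:
  Q(1)·log₂(Q(1)/P(1)) = 0.642·log₂(0.642/0.4416) = 0.34657
  Q(2)·log₂(Q(2)/P(2)) = 0.0249·log₂(0.0249/0.1526) = -0.06513
  Q(3)·log₂(Q(3)/P(3)) = 0.0099·log₂(0.0099/0.0099) = 0.00000
  Q(4)·log₂(Q(4)/P(4)) = 0.3232·log₂(0.3232/0.3959) = -0.09460

D_KL(Q||P) = 0.34657 - 0.06513 + 0.00000 - 0.09460 = 0.18684 ≈ 0.1868 bits

These are NOT equal (difference: 0.0898 bits). KL divergence is asymmetric: D_KL(P||Q) ≠ D_KL(Q||P) in general.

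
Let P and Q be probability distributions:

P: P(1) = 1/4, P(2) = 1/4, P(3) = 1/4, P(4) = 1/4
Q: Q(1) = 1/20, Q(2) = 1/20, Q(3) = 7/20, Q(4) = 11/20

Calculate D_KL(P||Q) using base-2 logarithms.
0.7552 bits

D_KL(P||Q) = Σ P(x) log₂(P(x)/Q(x))

Computing term by term:
  P(1)·log₂(P(1)/Q(1)) = (1/4)·log₂((1/4)/(1/20)) = 0.58048
  P(2)·log₂(P(2)/Q(2)) = (1/4)·log₂((1/4)/(1/20)) = 0.58048
  P(3)·log₂(P(3)/Q(3)) = (1/4)·log₂((1/4)/(7/20)) = -0.12136
  P(4)·log₂(P(4)/Q(4)) = (1/4)·log₂((1/4)/(11/20)) = -0.28438

D_KL(P||Q) = 0.58048 + 0.58048 - 0.12136 - 0.28438 = 0.75522 ≈ 0.7552 bits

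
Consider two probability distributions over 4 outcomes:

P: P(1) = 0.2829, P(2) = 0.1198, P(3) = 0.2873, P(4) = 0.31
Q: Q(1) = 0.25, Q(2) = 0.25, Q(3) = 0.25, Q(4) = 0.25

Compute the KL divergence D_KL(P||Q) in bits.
0.0772 bits

D_KL(P||Q) = Σ P(x) log₂(P(x)/Q(x))

Computing term by term:
  P(1)·log₂(P(1)/Q(1)) = 0.2829·log₂(0.2829/0.25) = 0.05046
  P(2)·log₂(P(2)/Q(2)) = 0.1198·log₂(0.1198/0.25) = -0.12714
  P(3)·log₂(P(3)/Q(3)) = 0.2873·log₂(0.2873/0.25) = 0.05764
  P(4)·log₂(P(4)/Q(4)) = 0.31·log₂(0.31/0.25) = 0.09621

D_KL(P||Q) = 0.05046 - 0.12714 + 0.05764 + 0.09621 = 0.07717 ≈ 0.0772 bits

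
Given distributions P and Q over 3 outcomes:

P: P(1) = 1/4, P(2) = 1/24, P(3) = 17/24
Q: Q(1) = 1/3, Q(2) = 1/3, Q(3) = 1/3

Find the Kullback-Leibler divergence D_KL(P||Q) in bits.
0.5415 bits

D_KL(P||Q) = Σ P(x) log₂(P(x)/Q(x))

Computing term by term:
  P(1)·log₂(P(1)/Q(1)) = (1/4)·log₂((1/4)/(1/3)) = -0.10376
  P(2)·log₂(P(2)/Q(2)) = (1/24)·log₂((1/24)/(1/3)) = -0.12500
  P(3)·log₂(P(3)/Q(3)) = (17/24)·log₂((17/24)/(1/3)) = 0.77029

D_KL(P||Q) = -0.10376 - 0.12500 + 0.77029 = 0.54153 ≈ 0.5415 bits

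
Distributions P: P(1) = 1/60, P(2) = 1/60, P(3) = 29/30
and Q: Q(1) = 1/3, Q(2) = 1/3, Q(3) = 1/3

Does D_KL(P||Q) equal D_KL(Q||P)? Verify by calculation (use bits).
D_KL(P||Q) = 1.3408 bits, D_KL(Q||P) = 2.3693 bits. No — D_KL(P||Q) ≠ D_KL(Q||P) for this pair.

D_KL(P||Q) = Σ P(x) log₂(P(x)/Q(x))

Computing term by term:
  P(1)·log₂(P(1)/Q(1)) = (1/60)·log₂((1/60)/(1/3)) = -0.07203
  P(2)·log₂(P(2)/Q(2)) = (1/60)·log₂((1/60)/(1/3)) = -0.07203
  P(3)·log₂(P(3)/Q(3)) = (29/30)·log₂((29/30)/(1/3)) = 1.48485

D_KL(P||Q) = -0.07203 - 0.07203 + 1.48485 = 1.34079 ≈ 1.3408 bits

D_KL(Q||P) = Σ Q(x) log₂(Q(x)/P(x))

Computing term by term:
  Q(1)·log₂(Q(1)/P(1)) = (1/3)·log₂((1/3)/(1/60)) = 1.44064
  Q(2)·log₂(Q(2)/P(2)) = (1/3)·log₂((1/3)/(1/60)) = 1.44064
  Q(3)·log₂(Q(3)/P(3)) = (1/3)·log₂((1/3)/(29/30)) = -0.51202

D_KL(Q||P) = 1.44064 + 1.44064 - 0.51202 = 2.36926 ≈ 2.3693 bits

These are NOT equal (difference: 1.0285 bits). KL divergence is asymmetric: D_KL(P||Q) ≠ D_KL(Q||P) in general.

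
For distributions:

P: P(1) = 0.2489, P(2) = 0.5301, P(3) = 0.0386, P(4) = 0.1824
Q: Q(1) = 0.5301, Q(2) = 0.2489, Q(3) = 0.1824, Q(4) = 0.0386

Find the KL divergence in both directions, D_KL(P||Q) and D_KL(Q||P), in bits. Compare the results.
D_KL(P||Q) = 0.6289 bits, D_KL(Q||P) = 0.6289 bits. The two directions give exactly the same value for this pair.

D_KL(P||Q) = Σ P(x) log₂(P(x)/Q(x))

Computing term by term:
  P(1)·log₂(P(1)/Q(1)) = 0.2489·log₂(0.2489/0.5301) = -0.27147
  P(2)·log₂(P(2)/Q(2)) = 0.5301·log₂(0.5301/0.2489) = 0.57818
  P(3)·log₂(P(3)/Q(3)) = 0.0386·log₂(0.0386/0.1824) = -0.08648
  P(4)·log₂(P(4)/Q(4)) = 0.1824·log₂(0.1824/0.0386) = 0.40865

D_KL(P||Q) = -0.27147 + 0.57818 - 0.08648 + 0.40865 = 0.62888 ≈ 0.6289 bits

D_KL(Q||P) = Σ Q(x) log₂(Q(x)/P(x))

Computing term by term:
  Q(1)·log₂(Q(1)/P(1)) = 0.5301·log₂(0.5301/0.2489) = 0.57818
  Q(2)·log₂(Q(2)/P(2)) = 0.2489·log₂(0.2489/0.5301) = -0.27147
  Q(3)·log₂(Q(3)/P(3)) = 0.1824·log₂(0.1824/0.0386) = 0.40865
  Q(4)·log₂(Q(4)/P(4)) = 0.0386·log₂(0.0386/0.1824) = -0.08648

D_KL(Q||P) = 0.57818 - 0.27147 + 0.40865 - 0.08648 = 0.62888 ≈ 0.6289 bits

These ARE equal here. Q is P with outcomes relabeled (Q(1) = P(2), Q(2) = P(1), Q(3) = P(4), Q(4) = P(3)) by a relabeling that is its own inverse, so the two sums contain exactly the same terms in a different order. This is a special case — KL divergence is not symmetric in general: D_KL(P||Q) ≠ D_KL(Q||P) for most P, Q.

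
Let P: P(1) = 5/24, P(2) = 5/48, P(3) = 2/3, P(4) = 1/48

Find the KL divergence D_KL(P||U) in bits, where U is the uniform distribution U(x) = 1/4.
0.6823 bits

U(i) = 1/4 for all i

D_KL(P||U) = Σ P(x) log₂(P(x) / (1/4))
           = Σ P(x) log₂(P(x)) + log₂(4)
           = log₂(4) - H(P)

H(P) = -Σ P(x) log₂(P(x)):
  -P(1)·log₂(P(1)) = -(5/24)·log₂(5/24) = 0.47147
  -P(2)·log₂(P(2)) = -(5/48)·log₂(5/48) = 0.33990
  -P(3)·log₂(P(3)) = -(2/3)·log₂(2/3) = 0.38998
  -P(4)·log₂(P(4)) = -(1/48)·log₂(1/48) = 0.11635
H(P) = 0.47147 + 0.33990 + 0.38998 + 0.11635 = 1.31770 bits

log₂(4) = 2.00000 bits

D_KL(P||U) = 2.00000 - 1.31770 = 0.68230 ≈ 0.6823 bits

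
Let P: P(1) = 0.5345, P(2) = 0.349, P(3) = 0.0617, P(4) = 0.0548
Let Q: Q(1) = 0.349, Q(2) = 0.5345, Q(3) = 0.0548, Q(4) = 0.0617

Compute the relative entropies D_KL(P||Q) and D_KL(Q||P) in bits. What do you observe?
D_KL(P||Q) = 0.1153 bits, D_KL(Q||P) = 0.1153 bits. The two directions give the same value here, because Q is a self-inverse relabeling of P; in general KL divergence is asymmetric.

D_KL(P||Q) = Σ P(x) log₂(P(x)/Q(x))

Computing term by term:
  P(1)·log₂(P(1)/Q(1)) = 0.5345·log₂(0.5345/0.349) = 0.32870
  P(2)·log₂(P(2)/Q(2)) = 0.349·log₂(0.349/0.5345) = -0.21462
  P(3)·log₂(P(3)/Q(3)) = 0.0617·log₂(0.0617/0.0548) = 0.01056
  P(4)·log₂(P(4)/Q(4)) = 0.0548·log₂(0.0548/0.0617) = -0.00938

D_KL(P||Q) = 0.32870 - 0.21462 + 0.01056 - 0.00938 = 0.11526 ≈ 0.1153 bits

D_KL(Q||P) = Σ Q(x) log₂(Q(x)/P(x))

Computing term by term:
  Q(1)·log₂(Q(1)/P(1)) = 0.349·log₂(0.349/0.5345) = -0.21462
  Q(2)·log₂(Q(2)/P(2)) = 0.5345·log₂(0.5345/0.349) = 0.32870
  Q(3)·log₂(Q(3)/P(3)) = 0.0548·log₂(0.0548/0.0617) = -0.00938
  Q(4)·log₂(Q(4)/P(4)) = 0.0617·log₂(0.0617/0.0548) = 0.01056

D_KL(Q||P) = -0.21462 + 0.32870 - 0.00938 + 0.01056 = 0.11526 ≈ 0.1153 bits

These ARE equal here. Q is P with outcomes relabeled (Q(1) = P(2), Q(2) = P(1), Q(3) = P(4), Q(4) = P(3)) by a relabeling that is its own inverse, so the two sums contain exactly the same terms in a different order. This is a special case — KL divergence is not symmetric in general: D_KL(P||Q) ≠ D_KL(Q||P) for most P, Q.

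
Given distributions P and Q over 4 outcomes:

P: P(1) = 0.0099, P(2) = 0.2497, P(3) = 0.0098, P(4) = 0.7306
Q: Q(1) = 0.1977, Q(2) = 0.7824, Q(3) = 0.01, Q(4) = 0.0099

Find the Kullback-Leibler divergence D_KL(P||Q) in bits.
4.0793 bits

D_KL(P||Q) = Σ P(x) log₂(P(x)/Q(x))

Computing term by term:
  P(1)·log₂(P(1)/Q(1)) = 0.0099·log₂(0.0099/0.1977) = -0.04277
  P(2)·log₂(P(2)/Q(2)) = 0.2497·log₂(0.2497/0.7824) = -0.41143
  P(3)·log₂(P(3)/Q(3)) = 0.0098·log₂(0.0098/0.01) = -0.00029
  P(4)·log₂(P(4)/Q(4)) = 0.7306·log₂(0.7306/0.0099) = 4.53375

D_KL(P||Q) = -0.04277 - 0.41143 - 0.00029 + 4.53375 = 4.07926 ≈ 4.0793 bits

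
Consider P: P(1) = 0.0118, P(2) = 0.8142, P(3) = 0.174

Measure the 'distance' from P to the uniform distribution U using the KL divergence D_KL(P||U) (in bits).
0.8290 bits

U(i) = 1/3 for all i

D_KL(P||U) = Σ P(x) log₂(P(x) / (1/3))
           = Σ P(x) log₂(P(x)) + log₂(3)
           = log₂(3) - H(P)

H(P) = -Σ P(x) log₂(P(x)):
  -P(1)·log₂(P(1)) = -(0.0118)·log₂(0.0118) = 0.07558
  -P(2)·log₂(P(2)) = -(0.8142)·log₂(0.8142) = 0.24145
  -P(3)·log₂(P(3)) = -(0.174)·log₂(0.174) = 0.43897
H(P) = 0.07558 + 0.24145 + 0.43897 = 0.75600 bits

log₂(3) = 1.58496 bits

D_KL(P||U) = 1.58496 - 0.75600 = 0.82896 ≈ 0.8290 bits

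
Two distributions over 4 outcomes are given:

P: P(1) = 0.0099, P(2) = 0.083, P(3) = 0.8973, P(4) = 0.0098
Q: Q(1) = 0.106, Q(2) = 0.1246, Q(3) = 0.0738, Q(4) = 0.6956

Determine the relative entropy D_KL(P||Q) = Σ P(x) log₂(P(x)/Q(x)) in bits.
3.0910 bits

D_KL(P||Q) = Σ P(x) log₂(P(x)/Q(x))

Computing term by term:
  P(1)·log₂(P(1)/Q(1)) = 0.0099·log₂(0.0099/0.106) = -0.03386
  P(2)·log₂(P(2)/Q(2)) = 0.083·log₂(0.083/0.1246) = -0.04865
  P(3)·log₂(P(3)/Q(3)) = 0.8973·log₂(0.8973/0.0738) = 3.23378
  P(4)·log₂(P(4)/Q(4)) = 0.0098·log₂(0.0098/0.6956) = -0.06026

D_KL(P||Q) = -0.03386 - 0.04865 + 3.23378 - 0.06026 = 3.09101 ≈ 3.0910 bits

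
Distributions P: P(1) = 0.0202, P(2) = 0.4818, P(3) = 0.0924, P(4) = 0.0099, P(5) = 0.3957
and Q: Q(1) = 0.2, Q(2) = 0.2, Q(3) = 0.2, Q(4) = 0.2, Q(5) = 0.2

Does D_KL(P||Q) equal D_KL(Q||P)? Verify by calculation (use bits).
D_KL(P||Q) = 0.7880 bits, D_KL(Q||P) = 1.3010 bits. No — D_KL(P||Q) ≠ D_KL(Q||P) for this pair.

D_KL(P||Q) = Σ P(x) log₂(P(x)/Q(x))

Computing term by term:
  P(1)·log₂(P(1)/Q(1)) = 0.0202·log₂(0.0202/0.2) = -0.06681
  P(2)·log₂(P(2)/Q(2)) = 0.4818·log₂(0.4818/0.2) = 0.61113
  P(3)·log₂(P(3)/Q(3)) = 0.0924·log₂(0.0924/0.2) = -0.10294
  P(4)·log₂(P(4)/Q(4)) = 0.0099·log₂(0.0099/0.2) = -0.04293
  P(5)·log₂(P(5)/Q(5)) = 0.3957·log₂(0.3957/0.2) = 0.38953

D_KL(P||Q) = -0.06681 + 0.61113 - 0.10294 - 0.04293 + 0.38953 = 0.78798 ≈ 0.7880 bits

D_KL(Q||P) = Σ Q(x) log₂(Q(x)/P(x))

Computing term by term:
  Q(1)·log₂(Q(1)/P(1)) = 0.2·log₂(0.2/0.0202) = 0.66151
  Q(2)·log₂(Q(2)/P(2)) = 0.2·log₂(0.2/0.4818) = -0.25369
  Q(3)·log₂(Q(3)/P(3)) = 0.2·log₂(0.2/0.0924) = 0.22281
  Q(4)·log₂(Q(4)/P(4)) = 0.2·log₂(0.2/0.0099) = 0.86729
  Q(5)·log₂(Q(5)/P(5)) = 0.2·log₂(0.2/0.3957) = -0.19688

D_KL(Q||P) = 0.66151 - 0.25369 + 0.22281 + 0.86729 - 0.19688 = 1.30104 ≈ 1.3010 bits

These are NOT equal (difference: 0.5130 bits). KL divergence is asymmetric: D_KL(P||Q) ≠ D_KL(Q||P) in general.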